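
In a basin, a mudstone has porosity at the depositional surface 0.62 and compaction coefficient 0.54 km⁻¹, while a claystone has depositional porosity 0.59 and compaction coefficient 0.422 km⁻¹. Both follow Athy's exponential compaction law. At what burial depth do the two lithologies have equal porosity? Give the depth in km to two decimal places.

0.42 km

Set n₀ₐ e^(−cₐZ) = n₀ᵦ e^(−cᵦZ) ⇒ ln(n₀ₐ/n₀ᵦ) = (cₐ − cᵦ)·Z
Z = ln(0.62/0.59) / (0.54 − 0.422) = 0.0496 / 0.118 = 0.420 km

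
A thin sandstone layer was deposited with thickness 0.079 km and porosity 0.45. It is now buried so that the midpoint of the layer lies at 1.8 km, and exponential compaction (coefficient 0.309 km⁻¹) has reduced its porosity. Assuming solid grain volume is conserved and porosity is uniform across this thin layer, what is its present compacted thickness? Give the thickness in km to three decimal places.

Porosity at 1.8 km: n = 0.45·exp(−0.309×1.8) = 0.2580
Solid-volume conservation: h(1−n) = h₀(1−n₀) ⇒ h = h₀·(1−n₀)/(1−n)
h = 0.079 × (1 − 0.45)/(1 − 0.2580) = 0.079 × 0.7413 = 0.0586 km

0.059 km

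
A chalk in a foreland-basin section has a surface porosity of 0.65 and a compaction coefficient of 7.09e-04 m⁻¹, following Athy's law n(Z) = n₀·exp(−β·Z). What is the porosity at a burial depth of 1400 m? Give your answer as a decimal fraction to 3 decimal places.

Working in km (1 km = 1000 m; β in km⁻¹ = β in m⁻¹ × 1000):
n = n₀·exp(−β·Z) = 0.65 × exp(−0.709 × 1.4) = 0.65 × exp(−0.9926)
  = 0.65 × 0.3706 = 0.2409

0.241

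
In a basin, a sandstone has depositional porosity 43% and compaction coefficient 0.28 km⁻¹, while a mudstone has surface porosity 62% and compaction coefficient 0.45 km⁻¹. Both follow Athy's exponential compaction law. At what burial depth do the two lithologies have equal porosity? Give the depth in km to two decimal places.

Set phi₀ₐ e^(−kₐZ) = phi₀ᵦ e^(−kᵦZ) ⇒ ln(phi₀ₐ/phi₀ᵦ) = (kₐ − kᵦ)·Z
Z = ln(0.43/0.62) / (0.28 − 0.45) = -0.3659 / -0.17 = 2.153 km

2.15 km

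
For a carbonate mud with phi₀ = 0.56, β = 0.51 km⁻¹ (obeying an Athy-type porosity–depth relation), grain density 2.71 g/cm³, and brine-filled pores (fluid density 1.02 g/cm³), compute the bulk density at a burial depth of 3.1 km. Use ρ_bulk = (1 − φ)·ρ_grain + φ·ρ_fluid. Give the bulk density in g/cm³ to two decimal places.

Porosity at depth: phi = 0.56·exp(−0.51×3.1) = 0.56×0.2058 = 0.1152
Bulk density: ρ_b = (1−phi)ρ_g + phi·ρ_f = 0.8848×2.71 + 0.1152×1.02
       = 2.398 + 0.118 = 2.515 g/cm³

2.52 g/cm³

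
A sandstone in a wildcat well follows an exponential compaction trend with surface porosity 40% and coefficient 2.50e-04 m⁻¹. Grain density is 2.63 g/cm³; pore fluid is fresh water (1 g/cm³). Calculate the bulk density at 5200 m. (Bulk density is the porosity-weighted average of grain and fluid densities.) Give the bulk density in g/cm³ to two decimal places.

2.45 g/cm³

Working in km (1 km = 1000 m; c in km⁻¹ = c in m⁻¹ × 1000):
Porosity at depth: φ = 0.4·exp(−0.25×5.2) = 0.4×0.2725 = 0.1090
Bulk density: ρ_b = (1−φ)ρ_g + φ·ρ_f = 0.8910×2.63 + 0.1090×1
       = 2.343 + 0.109 = 2.452 g/cm³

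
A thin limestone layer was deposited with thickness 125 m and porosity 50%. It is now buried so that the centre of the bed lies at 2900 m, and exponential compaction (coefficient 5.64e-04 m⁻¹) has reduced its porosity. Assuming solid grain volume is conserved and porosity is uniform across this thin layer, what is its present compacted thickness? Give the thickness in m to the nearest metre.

Working in km (1 km = 1000 m; β in km⁻¹ = β in m⁻¹ × 1000):
Porosity at 2.9 km: phi = 0.5·exp(−0.564×2.9) = 0.0974
Solid-volume conservation: h(1−phi) = h₀(1−phi₀) ⇒ h = h₀·(1−phi₀)/(1−phi)
h = 0.125 × (1 − 0.5)/(1 − 0.0974) = 0.125 × 0.5540 = 0.0692 km

69 m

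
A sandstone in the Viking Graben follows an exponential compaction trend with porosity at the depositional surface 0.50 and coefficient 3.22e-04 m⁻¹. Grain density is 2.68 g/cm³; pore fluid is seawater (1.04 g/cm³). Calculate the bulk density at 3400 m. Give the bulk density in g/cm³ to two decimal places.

2.41 g/cm³

Working in km (1 km = 1000 m; c in km⁻¹ = c in m⁻¹ × 1000):
Porosity at depth: φ = 0.5·exp(−0.322×3.4) = 0.5×0.3346 = 0.1673
Bulk density: ρ_b = (1−φ)ρ_g + φ·ρ_f = 0.8327×2.68 + 0.1673×1.04
       = 2.232 + 0.174 = 2.406 g/cm³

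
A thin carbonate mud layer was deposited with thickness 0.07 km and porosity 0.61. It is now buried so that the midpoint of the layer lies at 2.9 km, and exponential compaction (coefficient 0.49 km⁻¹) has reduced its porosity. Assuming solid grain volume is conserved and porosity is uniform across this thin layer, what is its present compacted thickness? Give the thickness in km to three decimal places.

Porosity at 2.9 km: phi = 0.61·exp(−0.49×2.9) = 0.1473
Solid-volume conservation: h(1−phi) = h₀(1−phi₀) ⇒ h = h₀·(1−phi₀)/(1−phi)
h = 0.07 × (1 − 0.61)/(1 − 0.1473) = 0.07 × 0.4574 = 0.0320 km

0.032 km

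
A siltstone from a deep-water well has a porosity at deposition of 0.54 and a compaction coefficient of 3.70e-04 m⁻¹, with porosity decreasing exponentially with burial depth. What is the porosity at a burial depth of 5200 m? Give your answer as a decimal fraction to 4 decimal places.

Working in km (1 km = 1000 m; k in km⁻¹ = k in m⁻¹ × 1000):
phi = phi₀·exp(−k·z) = 0.54 × exp(−0.37 × 5.2) = 0.54 × exp(−1.924)
  = 0.54 × 0.1460 = 0.0789

0.0789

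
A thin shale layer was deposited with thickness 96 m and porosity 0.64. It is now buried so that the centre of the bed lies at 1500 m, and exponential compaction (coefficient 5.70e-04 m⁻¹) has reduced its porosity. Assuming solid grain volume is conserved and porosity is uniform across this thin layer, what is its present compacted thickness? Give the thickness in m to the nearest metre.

Working in km (1 km = 1000 m; β in km⁻¹ = β in m⁻¹ × 1000):
Porosity at 1.5 km: n = 0.64·exp(−0.57×1.5) = 0.2722
Solid-volume conservation: h(1−n) = h₀(1−n₀) ⇒ h = h₀·(1−n₀)/(1−n)
h = 0.096 × (1 − 0.64)/(1 − 0.2722) = 0.096 × 0.4946 = 0.0475 km

47 m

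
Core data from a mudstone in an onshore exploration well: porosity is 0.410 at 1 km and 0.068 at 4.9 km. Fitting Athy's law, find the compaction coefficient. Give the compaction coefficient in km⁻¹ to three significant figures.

Athy: n(Z) = n₀ e^(−kZ) ⇒ n₁/n₂ = e^{k(Z₂−Z₁)} ⇒ k = ln(n₁/n₂)/(Z₂−Z₁)
k = ln(0.41/0.068) / (4.9 − 1) = ln(6.029) / 3.9 = 1.7966 / 3.9 = 0.4607 km⁻¹

0.461 km⁻¹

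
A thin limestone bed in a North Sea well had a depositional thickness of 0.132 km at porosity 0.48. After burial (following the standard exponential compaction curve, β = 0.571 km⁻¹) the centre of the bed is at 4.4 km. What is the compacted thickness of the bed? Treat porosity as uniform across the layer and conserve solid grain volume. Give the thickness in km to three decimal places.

Porosity at 4.4 km: n = 0.48·exp(−0.571×4.4) = 0.0389
Solid-volume conservation: h(1−n) = h₀(1−n₀) ⇒ h = h₀·(1−n₀)/(1−n)
h = 0.132 × (1 − 0.48)/(1 − 0.0389) = 0.132 × 0.5411 = 0.0714 km

0.071 km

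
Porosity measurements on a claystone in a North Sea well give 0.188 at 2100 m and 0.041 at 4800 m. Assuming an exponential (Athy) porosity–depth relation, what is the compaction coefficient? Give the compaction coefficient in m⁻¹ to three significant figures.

0.000564 m⁻¹

Working in km (1 km = 1000 m; β in km⁻¹ = β in m⁻¹ × 1000):
Athy: phi(z) = phi₀ e^(−βz) ⇒ phi₁/phi₂ = e^{β(z₂−z₁)} ⇒ β = ln(phi₁/phi₂)/(z₂−z₁)
β = ln(0.188/0.041) / (4.8 − 2.1) = ln(4.585) / 2.7 = 1.5229 / 2.7 = 0.564 km⁻¹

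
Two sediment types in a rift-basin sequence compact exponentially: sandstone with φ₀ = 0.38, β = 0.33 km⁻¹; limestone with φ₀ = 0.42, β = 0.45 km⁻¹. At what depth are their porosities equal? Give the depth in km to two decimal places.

Set φ₀ₐ e^(−βₐz) = φ₀ᵦ e^(−βᵦz) ⇒ ln(φ₀ₐ/φ₀ᵦ) = (βₐ − βᵦ)·z
z = ln(0.38/0.42) / (0.33 − 0.45) = -0.1001 / -0.12 = 0.834 km

0.83 km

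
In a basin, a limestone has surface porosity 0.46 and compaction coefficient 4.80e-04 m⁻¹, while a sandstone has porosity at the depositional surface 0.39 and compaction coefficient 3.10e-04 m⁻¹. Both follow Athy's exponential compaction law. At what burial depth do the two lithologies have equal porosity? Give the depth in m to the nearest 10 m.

Working in km (1 km = 1000 m; β in km⁻¹ = β in m⁻¹ × 1000):
Set n₀ₐ e^(−βₐd) = n₀ᵦ e^(−βᵦd) ⇒ ln(n₀ₐ/n₀ᵦ) = (βₐ − βᵦ)·d
d = ln(0.46/0.39) / (0.48 − 0.31) = 0.1651 / 0.17 = 0.971 km

970 m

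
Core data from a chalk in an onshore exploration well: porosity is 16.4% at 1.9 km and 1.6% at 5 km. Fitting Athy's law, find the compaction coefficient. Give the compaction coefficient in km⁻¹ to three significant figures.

Athy: phi(d) = phi₀ e^(−cd) ⇒ phi₁/phi₂ = e^{c(d₂−d₁)} ⇒ c = ln(phi₁/phi₂)/(d₂−d₁)
c = ln(0.164/0.016) / (5 − 1.9) = ln(10.25) / 3.1 = 2.3273 / 3.1 = 0.7507 km⁻¹

0.751 km⁻¹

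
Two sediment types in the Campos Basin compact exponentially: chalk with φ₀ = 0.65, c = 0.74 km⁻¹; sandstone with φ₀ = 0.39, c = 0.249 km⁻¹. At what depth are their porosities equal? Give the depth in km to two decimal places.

Set φ₀ₐ e^(−cₐZ) = φ₀ᵦ e^(−cᵦZ) ⇒ ln(φ₀ₐ/φ₀ᵦ) = (cₐ − cᵦ)·Z
Z = ln(0.65/0.39) / (0.74 − 0.249) = 0.5108 / 0.491 = 1.040 km

1.04 km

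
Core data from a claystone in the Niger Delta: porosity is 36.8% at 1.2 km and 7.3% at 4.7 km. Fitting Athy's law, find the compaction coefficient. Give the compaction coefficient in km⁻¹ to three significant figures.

0.462 km⁻¹

Athy: phi(z) = phi₀ e^(−βz) ⇒ phi₁/phi₂ = e^{β(z₂−z₁)} ⇒ β = ln(phi₁/phi₂)/(z₂−z₁)
β = ln(0.368/0.073) / (4.7 − 1.2) = ln(5.041) / 3.5 = 1.6176 / 3.5 = 0.4622 km⁻¹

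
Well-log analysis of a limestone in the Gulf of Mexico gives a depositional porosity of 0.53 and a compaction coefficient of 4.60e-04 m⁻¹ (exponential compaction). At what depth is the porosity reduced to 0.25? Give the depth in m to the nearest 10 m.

1630 m

Working in km (1 km = 1000 m; c in km⁻¹ = c in m⁻¹ × 1000):
Invert Athy's law: d = ln(phi₀/phi) / c
d = ln(0.53/0.25) / 0.46 = ln(2.12) / 0.46 = 0.7514 / 0.46 = 1.634 km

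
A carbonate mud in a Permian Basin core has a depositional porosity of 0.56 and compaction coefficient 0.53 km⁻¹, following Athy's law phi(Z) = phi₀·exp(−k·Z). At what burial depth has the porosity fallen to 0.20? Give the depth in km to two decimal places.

1.94 km

Invert Athy's law: Z = ln(phi₀/phi) / k
Z = ln(0.56/0.2) / 0.53 = ln(2.8) / 0.53 = 1.0296 / 0.53 = 1.943 km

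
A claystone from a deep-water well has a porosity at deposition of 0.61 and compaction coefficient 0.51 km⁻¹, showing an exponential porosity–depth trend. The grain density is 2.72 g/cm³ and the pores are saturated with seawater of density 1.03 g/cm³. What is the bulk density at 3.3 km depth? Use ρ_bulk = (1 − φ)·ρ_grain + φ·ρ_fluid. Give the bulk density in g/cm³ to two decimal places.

Porosity at depth: n = 0.61·exp(−0.51×3.3) = 0.61×0.1858 = 0.1133
Bulk density: ρ_b = (1−n)ρ_g + n·ρ_f = 0.8867×2.72 + 0.1133×1.03
       = 2.412 + 0.117 = 2.528 g/cm³

2.53 g/cm³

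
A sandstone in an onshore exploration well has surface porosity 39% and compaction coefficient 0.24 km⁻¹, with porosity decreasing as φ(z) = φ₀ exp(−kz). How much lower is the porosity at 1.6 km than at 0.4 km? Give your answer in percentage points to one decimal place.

φ(0.4) = 0.39·e^(−0.24×0.4) = 0.3543
φ(1.6) = 0.39·e^(−0.24×1.6) = 0.2656
Δφ = 0.3543 − 0.2656 = 0.0887

8.9 percentage points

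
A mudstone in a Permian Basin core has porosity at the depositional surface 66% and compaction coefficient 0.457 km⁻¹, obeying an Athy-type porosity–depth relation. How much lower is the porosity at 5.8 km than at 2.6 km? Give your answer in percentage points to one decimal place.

φ(2.6) = 0.66·e^(−0.457×2.6) = 0.2011
φ(5.8) = 0.66·e^(−0.457×5.8) = 0.0466
Δφ = 0.2011 − 0.0466 = 0.1545

15.5 percentage points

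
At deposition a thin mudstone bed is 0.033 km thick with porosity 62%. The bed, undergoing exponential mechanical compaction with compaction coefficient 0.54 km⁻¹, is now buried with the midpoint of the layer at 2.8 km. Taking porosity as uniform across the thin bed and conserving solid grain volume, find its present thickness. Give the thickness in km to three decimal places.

Porosity at 2.8 km: n = 0.62·exp(−0.54×2.8) = 0.1367
Solid-volume conservation: h(1−n) = h₀(1−n₀) ⇒ h = h₀·(1−n₀)/(1−n)
h = 0.033 × (1 − 0.62)/(1 − 0.1367) = 0.033 × 0.4402 = 0.0145 km

0.015 km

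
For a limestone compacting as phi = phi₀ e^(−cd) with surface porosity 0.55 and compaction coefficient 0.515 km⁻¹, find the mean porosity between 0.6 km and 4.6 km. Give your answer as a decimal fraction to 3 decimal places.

⟨phi⟩ = (1/(d₂−d₁)) ∫ phi₀ e^(−cd) dd = phi₀·(e^(−c·d₁) − e^(−c·d₂)) / (c·(d₂−d₁))
e^(−0.515×0.6) = 0.7342; e^(−0.515×4.6) = 0.0936
⟨phi⟩ = 0.55 × (0.7342 − 0.0936) / (0.515 × 4) = 0.55 × 0.3110 = 0.1710

0.171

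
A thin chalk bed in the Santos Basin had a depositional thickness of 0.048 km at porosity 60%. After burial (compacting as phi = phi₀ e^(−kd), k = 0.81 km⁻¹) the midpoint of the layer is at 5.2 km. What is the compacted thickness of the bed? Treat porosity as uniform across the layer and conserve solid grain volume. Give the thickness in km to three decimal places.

0.019 km

Porosity at 5.2 km: phi = 0.6·exp(−0.81×5.2) = 0.0089
Solid-volume conservation: h(1−phi) = h₀(1−phi₀) ⇒ h = h₀·(1−phi₀)/(1−phi)
h = 0.048 × (1 − 0.6)/(1 − 0.0089) = 0.048 × 0.4036 = 0.0194 km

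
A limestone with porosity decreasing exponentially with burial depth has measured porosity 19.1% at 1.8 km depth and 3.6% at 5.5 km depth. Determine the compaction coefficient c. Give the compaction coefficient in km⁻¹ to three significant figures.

0.451 km⁻¹

Athy: phi(z) = phi₀ e^(−cz) ⇒ phi₁/phi₂ = e^{c(z₂−z₁)} ⇒ c = ln(phi₁/phi₂)/(z₂−z₁)
c = ln(0.191/0.036) / (5.5 − 1.8) = ln(5.306) / 3.7 = 1.6688 / 3.7 = 0.451 km⁻¹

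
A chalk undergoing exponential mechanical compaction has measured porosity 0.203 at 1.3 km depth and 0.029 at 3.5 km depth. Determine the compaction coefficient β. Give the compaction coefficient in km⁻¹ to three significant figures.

0.885 km⁻¹

Athy: φ(d) = φ₀ e^(−βd) ⇒ φ₁/φ₂ = e^{β(d₂−d₁)} ⇒ β = ln(φ₁/φ₂)/(d₂−d₁)
β = ln(0.203/0.029) / (3.5 − 1.3) = ln(7) / 2.2 = 1.9459 / 2.2 = 0.8845 km⁻¹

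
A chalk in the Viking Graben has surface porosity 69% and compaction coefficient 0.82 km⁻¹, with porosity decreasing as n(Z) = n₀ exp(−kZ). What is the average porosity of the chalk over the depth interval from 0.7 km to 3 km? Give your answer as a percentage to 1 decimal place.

17.5%

⟨n⟩ = (1/(Z₂−Z₁)) ∫ n₀ e^(−kZ) dZ = n₀·(e^(−k·Z₁) − e^(−k·Z₂)) / (k·(Z₂−Z₁))
e^(−0.82×0.7) = 0.5633; e^(−0.82×3) = 0.0854
⟨n⟩ = 0.69 × (0.5633 − 0.0854) / (0.82 × 2.3) = 0.69 × 0.2534 = 0.1748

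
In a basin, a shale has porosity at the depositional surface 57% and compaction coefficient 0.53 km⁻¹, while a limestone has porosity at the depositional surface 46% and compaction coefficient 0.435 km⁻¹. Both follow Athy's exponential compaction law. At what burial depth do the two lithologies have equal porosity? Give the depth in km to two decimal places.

Set phi₀ₐ e^(−βₐd) = phi₀ᵦ e^(−βᵦd) ⇒ ln(phi₀ₐ/phi₀ᵦ) = (βₐ − βᵦ)·d
d = ln(0.57/0.46) / (0.53 − 0.435) = 0.2144 / 0.095 = 2.257 km

2.26 km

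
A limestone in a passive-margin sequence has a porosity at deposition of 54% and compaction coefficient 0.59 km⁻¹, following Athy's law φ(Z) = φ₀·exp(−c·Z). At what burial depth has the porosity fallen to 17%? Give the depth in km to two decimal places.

Invert Athy's law: Z = ln(φ₀/φ) / c
Z = ln(0.54/0.17) / 0.59 = ln(3.176) / 0.59 = 1.1558 / 0.59 = 1.959 km

1.96 km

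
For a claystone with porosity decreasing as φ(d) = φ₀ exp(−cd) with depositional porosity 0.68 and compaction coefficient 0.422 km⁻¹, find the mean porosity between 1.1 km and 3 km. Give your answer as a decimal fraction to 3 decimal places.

⟨φ⟩ = (1/(d₂−d₁)) ∫ φ₀ e^(−cd) dd = φ₀·(e^(−c·d₁) − e^(−c·d₂)) / (c·(d₂−d₁))
e^(−0.422×1.1) = 0.6286; e^(−0.422×3) = 0.2820
⟨φ⟩ = 0.68 × (0.6286 − 0.2820) / (0.422 × 1.9) = 0.68 × 0.4324 = 0.2940

0.294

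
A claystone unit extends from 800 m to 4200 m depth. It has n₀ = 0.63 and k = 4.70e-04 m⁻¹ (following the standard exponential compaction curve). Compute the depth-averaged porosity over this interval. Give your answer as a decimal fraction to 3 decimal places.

Working in km (1 km = 1000 m; k in km⁻¹ = k in m⁻¹ × 1000):
⟨n⟩ = (1/(d₂−d₁)) ∫ n₀ e^(−kd) dd = n₀·(e^(−k·d₁) − e^(−k·d₂)) / (k·(d₂−d₁))
e^(−0.47×0.8) = 0.6866; e^(−0.47×4.2) = 0.1389
⟨n⟩ = 0.63 × (0.6866 − 0.1389) / (0.47 × 3.4) = 0.63 × 0.3427 = 0.2159

0.216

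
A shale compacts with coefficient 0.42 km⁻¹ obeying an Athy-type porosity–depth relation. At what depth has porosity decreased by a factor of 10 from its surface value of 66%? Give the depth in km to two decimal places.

5.48 km

n/n₀ = 1/10 ⇒ exp(−β·Z) = 1/10 ⇒ Z = ln(10) / β
Z = 2.3026 / 0.42 = 5.482 km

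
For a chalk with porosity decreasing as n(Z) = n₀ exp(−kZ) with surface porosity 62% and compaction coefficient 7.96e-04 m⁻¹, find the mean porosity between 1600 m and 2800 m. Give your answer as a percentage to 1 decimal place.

Working in km (1 km = 1000 m; k in km⁻¹ = k in m⁻¹ × 1000):
⟨n⟩ = (1/(Z₂−Z₁)) ∫ n₀ e^(−kZ) dZ = n₀·(e^(−k·Z₁) − e^(−k·Z₂)) / (k·(Z₂−Z₁))
e^(−0.796×1.6) = 0.2798; e^(−0.796×2.8) = 0.1077
⟨n⟩ = 0.62 × (0.2798 − 0.1077) / (0.796 × 1.2) = 0.62 × 0.1802 = 0.1117

11.2%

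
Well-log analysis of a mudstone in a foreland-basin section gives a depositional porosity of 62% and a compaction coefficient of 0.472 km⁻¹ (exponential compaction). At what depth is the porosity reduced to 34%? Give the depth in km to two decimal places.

1.27 km

Invert Athy's law: z = ln(φ₀/φ) / k
z = ln(0.62/0.34) / 0.472 = ln(1.824) / 0.472 = 0.6008 / 0.472 = 1.273 km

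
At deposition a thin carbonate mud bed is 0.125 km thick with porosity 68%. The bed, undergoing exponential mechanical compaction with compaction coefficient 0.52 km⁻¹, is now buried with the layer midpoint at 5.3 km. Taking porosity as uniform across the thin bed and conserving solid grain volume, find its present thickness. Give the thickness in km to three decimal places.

0.042 km

Porosity at 5.3 km: phi = 0.68·exp(−0.52×5.3) = 0.0432
Solid-volume conservation: h(1−phi) = h₀(1−phi₀) ⇒ h = h₀·(1−phi₀)/(1−phi)
h = 0.125 × (1 − 0.68)/(1 − 0.0432) = 0.125 × 0.3345 = 0.0418 km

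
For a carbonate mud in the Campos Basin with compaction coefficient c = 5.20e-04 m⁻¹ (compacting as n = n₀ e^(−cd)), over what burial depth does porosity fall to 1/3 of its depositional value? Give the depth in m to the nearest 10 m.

2110 m

Working in km (1 km = 1000 m; c in km⁻¹ = c in m⁻¹ × 1000):
n/n₀ = 1/3 ⇒ exp(−c·d) = 1/3 ⇒ d = ln(3) / c
d = 1.0986 / 0.52 = 2.113 km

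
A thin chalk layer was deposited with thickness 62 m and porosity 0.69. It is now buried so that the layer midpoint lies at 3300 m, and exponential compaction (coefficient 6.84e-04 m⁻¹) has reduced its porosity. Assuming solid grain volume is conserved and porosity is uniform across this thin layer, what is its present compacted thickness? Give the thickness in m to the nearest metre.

Working in km (1 km = 1000 m; k in km⁻¹ = k in m⁻¹ × 1000):
Porosity at 3.3 km: n = 0.69·exp(−0.684×3.3) = 0.0722
Solid-volume conservation: h(1−n) = h₀(1−n₀) ⇒ h = h₀·(1−n₀)/(1−n)
h = 0.062 × (1 − 0.69)/(1 − 0.0722) = 0.062 × 0.3341 = 0.0207 km

21 m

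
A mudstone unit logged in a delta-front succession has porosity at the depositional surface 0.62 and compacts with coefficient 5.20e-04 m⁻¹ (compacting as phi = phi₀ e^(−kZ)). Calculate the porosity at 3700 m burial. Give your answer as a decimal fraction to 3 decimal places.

0.091

Working in km (1 km = 1000 m; k in km⁻¹ = k in m⁻¹ × 1000):
phi = phi₀·exp(−k·Z) = 0.62 × exp(−0.52 × 3.7) = 0.62 × exp(−1.924)
  = 0.62 × 0.1460 = 0.0905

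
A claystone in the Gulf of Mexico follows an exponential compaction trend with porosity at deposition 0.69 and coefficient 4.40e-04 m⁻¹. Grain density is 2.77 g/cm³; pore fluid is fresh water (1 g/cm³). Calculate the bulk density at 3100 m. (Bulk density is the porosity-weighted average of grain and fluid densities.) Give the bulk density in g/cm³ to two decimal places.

Working in km (1 km = 1000 m; β in km⁻¹ = β in m⁻¹ × 1000):
Porosity at depth: phi = 0.69·exp(−0.44×3.1) = 0.69×0.2556 = 0.1764
Bulk density: ρ_b = (1−phi)ρ_g + phi·ρ_f = 0.8236×2.77 + 0.1764×1
       = 2.281 + 0.176 = 2.458 g/cm³

2.46 g/cm³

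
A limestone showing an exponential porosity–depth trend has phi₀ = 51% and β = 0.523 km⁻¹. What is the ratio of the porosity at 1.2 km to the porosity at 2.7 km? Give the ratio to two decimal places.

phi(d₁)/phi(d₂) = e^(−β·d₁)/e^(−β·d₂) = e^{β(d₂−d₁)}
= exp(0.523 × 1.5) = exp(0.7845) = 2.1913

2.19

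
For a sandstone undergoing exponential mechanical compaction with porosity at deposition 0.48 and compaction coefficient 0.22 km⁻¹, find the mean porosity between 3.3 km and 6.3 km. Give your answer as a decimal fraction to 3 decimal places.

⟨φ⟩ = (1/(z₂−z₁)) ∫ φ₀ e^(−cz) dz = φ₀·(e^(−c·z₁) − e^(−c·z₂)) / (c·(z₂−z₁))
e^(−0.22×3.3) = 0.4838; e^(−0.22×6.3) = 0.2501
⟨φ⟩ = 0.48 × (0.4838 − 0.2501) / (0.22 × 3) = 0.48 × 0.3542 = 0.1700

0.170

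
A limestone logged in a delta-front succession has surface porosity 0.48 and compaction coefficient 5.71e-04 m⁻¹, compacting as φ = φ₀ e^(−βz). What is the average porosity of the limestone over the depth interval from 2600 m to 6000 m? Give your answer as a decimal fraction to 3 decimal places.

Working in km (1 km = 1000 m; β in km⁻¹ = β in m⁻¹ × 1000):
⟨φ⟩ = (1/(z₂−z₁)) ∫ φ₀ e^(−βz) dz = φ₀·(e^(−β·z₁) − e^(−β·z₂)) / (β·(z₂−z₁))
e^(−0.571×2.6) = 0.2266; e^(−0.571×6) = 0.0325
⟨φ⟩ = 0.48 × (0.2266 − 0.0325) / (0.571 × 3.4) = 0.48 × 0.1000 = 0.0480

0.048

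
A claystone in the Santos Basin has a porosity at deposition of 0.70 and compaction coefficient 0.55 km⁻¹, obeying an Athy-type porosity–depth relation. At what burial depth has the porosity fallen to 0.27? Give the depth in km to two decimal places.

Invert Athy's law: z = ln(phi₀/phi) / c
z = ln(0.7/0.27) / 0.55 = ln(2.593) / 0.55 = 0.9527 / 0.55 = 1.732 km

1.73 km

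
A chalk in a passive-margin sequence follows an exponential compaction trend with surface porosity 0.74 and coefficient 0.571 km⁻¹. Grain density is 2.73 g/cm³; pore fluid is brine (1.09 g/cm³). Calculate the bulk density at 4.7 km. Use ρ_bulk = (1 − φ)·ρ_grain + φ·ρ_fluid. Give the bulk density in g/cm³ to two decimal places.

Porosity at depth: φ = 0.74·exp(−0.571×4.7) = 0.74×0.0683 = 0.0505
Bulk density: ρ_b = (1−φ)ρ_g + φ·ρ_f = 0.9495×2.73 + 0.0505×1.09
       = 2.592 + 0.055 = 2.647 g/cm³

2.65 g/cm³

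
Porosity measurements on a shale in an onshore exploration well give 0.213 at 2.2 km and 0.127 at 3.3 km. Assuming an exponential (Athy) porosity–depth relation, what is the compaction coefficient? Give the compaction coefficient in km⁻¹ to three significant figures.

Athy: phi(z) = phi₀ e^(−kz) ⇒ phi₁/phi₂ = e^{k(z₂−z₁)} ⇒ k = ln(phi₁/phi₂)/(z₂−z₁)
k = ln(0.213/0.127) / (3.3 − 2.2) = ln(1.677) / 1.1 = 0.5171 / 1.1 = 0.4701 km⁻¹

0.470 km⁻¹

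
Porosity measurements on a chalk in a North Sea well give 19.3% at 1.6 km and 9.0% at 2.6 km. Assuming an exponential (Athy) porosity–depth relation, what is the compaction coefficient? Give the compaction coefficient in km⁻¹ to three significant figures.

0.763 km⁻¹

Athy: phi(Z) = phi₀ e^(−βZ) ⇒ phi₁/phi₂ = e^{β(Z₂−Z₁)} ⇒ β = ln(phi₁/phi₂)/(Z₂−Z₁)
β = ln(0.193/0.09) / (2.6 − 1.6) = ln(2.144) / 1 = 0.7629 / 1 = 0.7629 km⁻¹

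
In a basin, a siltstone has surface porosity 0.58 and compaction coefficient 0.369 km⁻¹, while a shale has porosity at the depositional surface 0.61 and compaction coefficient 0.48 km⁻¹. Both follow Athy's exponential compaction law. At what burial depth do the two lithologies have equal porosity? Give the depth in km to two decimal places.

Set phi₀ₐ e^(−cₐd) = phi₀ᵦ e^(−cᵦd) ⇒ ln(phi₀ₐ/phi₀ᵦ) = (cₐ − cᵦ)·d
d = ln(0.58/0.61) / (0.369 − 0.48) = -0.0504 / -0.111 = 0.454 km

0.45 km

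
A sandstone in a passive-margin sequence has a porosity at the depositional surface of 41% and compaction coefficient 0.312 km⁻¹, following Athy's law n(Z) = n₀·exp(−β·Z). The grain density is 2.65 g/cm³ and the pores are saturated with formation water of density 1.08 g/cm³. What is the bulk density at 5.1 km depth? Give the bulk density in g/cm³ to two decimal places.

2.52 g/cm³

Porosity at depth: n = 0.41·exp(−0.312×5.1) = 0.41×0.2037 = 0.0835
Bulk density: ρ_b = (1−n)ρ_g + n·ρ_f = 0.9165×2.65 + 0.0835×1.08
       = 2.429 + 0.090 = 2.519 g/cm³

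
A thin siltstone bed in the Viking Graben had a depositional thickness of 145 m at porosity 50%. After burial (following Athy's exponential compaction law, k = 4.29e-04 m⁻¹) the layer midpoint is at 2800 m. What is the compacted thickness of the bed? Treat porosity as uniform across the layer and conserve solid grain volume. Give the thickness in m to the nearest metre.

Working in km (1 km = 1000 m; k in km⁻¹ = k in m⁻¹ × 1000):
Porosity at 2.8 km: φ = 0.5·exp(−0.429×2.8) = 0.1504
Solid-volume conservation: h(1−φ) = h₀(1−φ₀) ⇒ h = h₀·(1−φ₀)/(1−φ)
h = 0.145 × (1 − 0.5)/(1 − 0.1504) = 0.145 × 0.5885 = 0.0853 km

85 m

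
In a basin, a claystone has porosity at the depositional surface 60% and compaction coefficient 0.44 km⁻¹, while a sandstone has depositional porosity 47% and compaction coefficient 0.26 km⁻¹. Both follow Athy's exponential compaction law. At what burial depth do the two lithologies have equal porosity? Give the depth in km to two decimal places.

1.36 km

Set n₀ₐ e^(−βₐd) = n₀ᵦ e^(−βᵦd) ⇒ ln(n₀ₐ/n₀ᵦ) = (βₐ − βᵦ)·d
d = ln(0.6/0.47) / (0.44 − 0.26) = 0.2442 / 0.18 = 1.357 km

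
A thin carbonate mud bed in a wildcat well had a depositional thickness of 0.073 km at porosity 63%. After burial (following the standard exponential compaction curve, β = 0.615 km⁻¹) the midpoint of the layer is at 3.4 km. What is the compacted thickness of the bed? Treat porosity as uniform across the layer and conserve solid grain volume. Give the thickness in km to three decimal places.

Porosity at 3.4 km: φ = 0.63·exp(−0.615×3.4) = 0.0778
Solid-volume conservation: h(1−φ) = h₀(1−φ₀) ⇒ h = h₀·(1−φ₀)/(1−φ)
h = 0.073 × (1 − 0.63)/(1 − 0.0778) = 0.073 × 0.4012 = 0.0293 km

0.029 km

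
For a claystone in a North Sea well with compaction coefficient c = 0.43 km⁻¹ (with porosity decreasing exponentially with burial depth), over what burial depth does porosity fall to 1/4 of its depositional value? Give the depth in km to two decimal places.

phi/phi₀ = 1/4 ⇒ exp(−c·Z) = 1/4 ⇒ Z = ln(4) / c
Z = 1.3863 / 0.43 = 3.224 km

3.22 km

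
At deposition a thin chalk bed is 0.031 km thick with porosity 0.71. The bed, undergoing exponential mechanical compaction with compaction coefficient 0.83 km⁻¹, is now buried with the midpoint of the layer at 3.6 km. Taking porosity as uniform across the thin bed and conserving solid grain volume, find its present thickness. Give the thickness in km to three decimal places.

0.009 km

Porosity at 3.6 km: phi = 0.71·exp(−0.83×3.6) = 0.0358
Solid-volume conservation: h(1−phi) = h₀(1−phi₀) ⇒ h = h₀·(1−phi₀)/(1−phi)
h = 0.031 × (1 − 0.71)/(1 − 0.0358) = 0.031 × 0.3008 = 0.0093 km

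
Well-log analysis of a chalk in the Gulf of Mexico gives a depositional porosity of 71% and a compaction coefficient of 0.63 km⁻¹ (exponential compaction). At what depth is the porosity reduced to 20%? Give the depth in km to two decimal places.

2.01 km

Invert Athy's law: Z = ln(φ₀/φ) / c
Z = ln(0.71/0.2) / 0.63 = ln(3.55) / 0.63 = 1.2669 / 0.63 = 2.011 km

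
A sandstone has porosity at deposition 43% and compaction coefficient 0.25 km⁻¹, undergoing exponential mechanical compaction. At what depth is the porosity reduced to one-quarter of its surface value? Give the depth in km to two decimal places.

5.55 km

phi/phi₀ = 1/4 ⇒ exp(−c·Z) = 1/4 ⇒ Z = ln(4) / c
Z = 1.3863 / 0.25 = 5.545 km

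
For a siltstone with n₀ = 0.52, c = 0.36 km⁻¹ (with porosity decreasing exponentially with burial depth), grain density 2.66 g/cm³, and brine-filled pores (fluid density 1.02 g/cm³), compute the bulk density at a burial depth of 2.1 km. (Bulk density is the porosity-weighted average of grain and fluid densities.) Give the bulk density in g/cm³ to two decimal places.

2.26 g/cm³

Porosity at depth: n = 0.52·exp(−0.36×2.1) = 0.52×0.4695 = 0.2442
Bulk density: ρ_b = (1−n)ρ_g + n·ρ_f = 0.7558×2.66 + 0.2442×1.02
       = 2.011 + 0.249 = 2.260 g/cm³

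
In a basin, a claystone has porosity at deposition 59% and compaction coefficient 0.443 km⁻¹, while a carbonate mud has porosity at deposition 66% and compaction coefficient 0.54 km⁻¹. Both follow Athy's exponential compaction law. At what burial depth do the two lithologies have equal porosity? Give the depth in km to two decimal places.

Set phi₀ₐ e^(−cₐz) = phi₀ᵦ e^(−cᵦz) ⇒ ln(phi₀ₐ/phi₀ᵦ) = (cₐ − cᵦ)·z
z = ln(0.59/0.66) / (0.443 − 0.54) = -0.1121 / -0.097 = 1.156 km

1.16 km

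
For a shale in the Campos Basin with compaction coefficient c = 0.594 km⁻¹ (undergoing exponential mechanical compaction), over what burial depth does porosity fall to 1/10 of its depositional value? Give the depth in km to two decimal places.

n/n₀ = 1/10 ⇒ exp(−c·z) = 1/10 ⇒ z = ln(10) / c
z = 2.3026 / 0.594 = 3.876 km

3.88 km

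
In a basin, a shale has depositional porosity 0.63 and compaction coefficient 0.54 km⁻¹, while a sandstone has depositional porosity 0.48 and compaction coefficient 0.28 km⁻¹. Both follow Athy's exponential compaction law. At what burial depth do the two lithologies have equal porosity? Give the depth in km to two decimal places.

Set phi₀ₐ e^(−βₐZ) = phi₀ᵦ e^(−βᵦZ) ⇒ ln(phi₀ₐ/phi₀ᵦ) = (βₐ − βᵦ)·Z
Z = ln(0.63/0.48) / (0.54 − 0.28) = 0.2719 / 0.26 = 1.046 km

1.05 km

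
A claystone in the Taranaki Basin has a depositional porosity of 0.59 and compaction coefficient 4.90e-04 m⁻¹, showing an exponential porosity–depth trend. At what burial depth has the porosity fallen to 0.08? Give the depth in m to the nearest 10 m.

Working in km (1 km = 1000 m; k in km⁻¹ = k in m⁻¹ × 1000):
Invert Athy's law: z = ln(phi₀/phi) / k
z = ln(0.59/0.08) / 0.49 = ln(7.375) / 0.49 = 1.9981 / 0.49 = 4.078 km

4080 m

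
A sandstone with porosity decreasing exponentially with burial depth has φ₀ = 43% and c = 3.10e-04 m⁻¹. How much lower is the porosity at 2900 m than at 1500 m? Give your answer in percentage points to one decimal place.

9.5 percentage points

Working in km (1 km = 1000 m; c in km⁻¹ = c in m⁻¹ × 1000):
φ(1.5) = 0.43·e^(−0.31×1.5) = 0.2701
φ(2.9) = 0.43·e^(−0.31×2.9) = 0.1750
Δφ = 0.2701 − 0.1750 = 0.0951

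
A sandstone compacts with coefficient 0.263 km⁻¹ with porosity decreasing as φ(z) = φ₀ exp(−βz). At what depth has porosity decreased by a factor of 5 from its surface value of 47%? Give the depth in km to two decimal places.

φ/φ₀ = 1/5 ⇒ exp(−β·z) = 1/5 ⇒ z = ln(5) / β
z = 1.6094 / 0.263 = 6.120 km

6.12 km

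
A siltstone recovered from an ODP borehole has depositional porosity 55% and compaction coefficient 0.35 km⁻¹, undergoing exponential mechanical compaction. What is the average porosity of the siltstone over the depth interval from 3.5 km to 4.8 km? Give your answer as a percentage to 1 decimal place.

⟨phi⟩ = (1/(d₂−d₁)) ∫ phi₀ e^(−kd) dd = phi₀·(e^(−k·d₁) − e^(−k·d₂)) / (k·(d₂−d₁))
e^(−0.35×3.5) = 0.2938; e^(−0.35×4.8) = 0.1864
⟨phi⟩ = 0.55 × (0.2938 − 0.1864) / (0.35 × 1.3) = 0.55 × 0.2360 = 0.1298

13.0%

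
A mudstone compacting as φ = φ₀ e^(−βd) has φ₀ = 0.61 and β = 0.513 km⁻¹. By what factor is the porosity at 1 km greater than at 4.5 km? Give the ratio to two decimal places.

6.02

φ(d₁)/φ(d₂) = e^(−β·d₁)/e^(−β·d₂) = e^{β(d₂−d₁)}
= exp(0.513 × 3.5) = exp(1.796) = 6.0225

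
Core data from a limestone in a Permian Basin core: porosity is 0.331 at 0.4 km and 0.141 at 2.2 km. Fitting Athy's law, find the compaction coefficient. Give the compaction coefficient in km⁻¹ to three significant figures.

Athy: phi(z) = phi₀ e^(−βz) ⇒ phi₁/phi₂ = e^{β(z₂−z₁)} ⇒ β = ln(phi₁/phi₂)/(z₂−z₁)
β = ln(0.331/0.141) / (2.2 − 0.4) = ln(2.348) / 1.8 = 0.8534 / 1.8 = 0.4741 km⁻¹

0.474 km⁻¹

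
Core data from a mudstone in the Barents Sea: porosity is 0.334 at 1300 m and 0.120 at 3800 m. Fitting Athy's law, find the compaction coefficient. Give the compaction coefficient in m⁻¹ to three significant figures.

Working in km (1 km = 1000 m; c in km⁻¹ = c in m⁻¹ × 1000):
Athy: phi(Z) = phi₀ e^(−cZ) ⇒ phi₁/phi₂ = e^{c(Z₂−Z₁)} ⇒ c = ln(phi₁/phi₂)/(Z₂−Z₁)
c = ln(0.334/0.12) / (3.8 − 1.3) = ln(2.783) / 2.5 = 1.0236 / 2.5 = 0.4095 km⁻¹

0.000409 m⁻¹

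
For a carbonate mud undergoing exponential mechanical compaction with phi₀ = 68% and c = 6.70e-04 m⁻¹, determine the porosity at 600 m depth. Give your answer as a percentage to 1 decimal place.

Working in km (1 km = 1000 m; c in km⁻¹ = c in m⁻¹ × 1000):
phi = phi₀·exp(−c·Z) = 0.68 × exp(−0.67 × 0.6) = 0.68 × exp(−0.402)
  = 0.68 × 0.6690 = 0.4549

45.5%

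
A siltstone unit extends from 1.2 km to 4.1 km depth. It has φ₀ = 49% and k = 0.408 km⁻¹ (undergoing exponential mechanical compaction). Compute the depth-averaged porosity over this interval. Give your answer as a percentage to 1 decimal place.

17.6%

⟨φ⟩ = (1/(Z₂−Z₁)) ∫ φ₀ e^(−kZ) dZ = φ₀·(e^(−k·Z₁) − e^(−k·Z₂)) / (k·(Z₂−Z₁))
e^(−0.408×1.2) = 0.6129; e^(−0.408×4.1) = 0.1877
⟨φ⟩ = 0.49 × (0.6129 − 0.1877) / (0.408 × 2.9) = 0.49 × 0.3593 = 0.1761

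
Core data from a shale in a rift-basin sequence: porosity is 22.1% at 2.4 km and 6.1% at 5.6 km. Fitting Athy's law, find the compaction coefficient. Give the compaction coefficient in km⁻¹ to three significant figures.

0.402 km⁻¹

Athy: n(Z) = n₀ e^(−cZ) ⇒ n₁/n₂ = e^{c(Z₂−Z₁)} ⇒ c = ln(n₁/n₂)/(Z₂−Z₁)
c = ln(0.221/0.061) / (5.6 − 2.4) = ln(3.623) / 3.2 = 1.2873 / 3.2 = 0.4023 km⁻¹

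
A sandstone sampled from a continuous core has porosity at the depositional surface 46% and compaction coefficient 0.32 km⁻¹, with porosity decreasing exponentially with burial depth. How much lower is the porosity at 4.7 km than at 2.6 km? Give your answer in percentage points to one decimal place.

9.8 percentage points

φ(2.6) = 0.46·e^(−0.32×2.6) = 0.2002
φ(4.7) = 0.46·e^(−0.32×4.7) = 0.1022
Δφ = 0.2002 − 0.1022 = 0.0980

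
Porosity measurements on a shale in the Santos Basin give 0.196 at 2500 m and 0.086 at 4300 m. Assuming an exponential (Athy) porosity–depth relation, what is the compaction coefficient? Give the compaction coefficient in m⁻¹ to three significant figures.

0.000458 m⁻¹

Working in km (1 km = 1000 m; β in km⁻¹ = β in m⁻¹ × 1000):
Athy: φ(z) = φ₀ e^(−βz) ⇒ φ₁/φ₂ = e^{β(z₂−z₁)} ⇒ β = ln(φ₁/φ₂)/(z₂−z₁)
β = ln(0.196/0.086) / (4.3 − 2.5) = ln(2.279) / 1.8 = 0.8238 / 1.8 = 0.4576 km⁻¹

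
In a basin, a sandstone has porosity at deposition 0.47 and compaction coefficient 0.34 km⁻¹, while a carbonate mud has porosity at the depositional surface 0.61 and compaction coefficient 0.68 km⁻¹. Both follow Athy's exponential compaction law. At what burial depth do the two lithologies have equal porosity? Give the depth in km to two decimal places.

Set n₀ₐ e^(−cₐd) = n₀ᵦ e^(−cᵦd) ⇒ ln(n₀ₐ/n₀ᵦ) = (cₐ − cᵦ)·d
d = ln(0.47/0.61) / (0.34 − 0.68) = -0.2607 / -0.34 = 0.767 km

0.77 km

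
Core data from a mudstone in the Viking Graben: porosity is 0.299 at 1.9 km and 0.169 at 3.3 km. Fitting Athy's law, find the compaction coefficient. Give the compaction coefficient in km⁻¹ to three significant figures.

0.408 km⁻¹

Athy: n(z) = n₀ e^(−kz) ⇒ n₁/n₂ = e^{k(z₂−z₁)} ⇒ k = ln(n₁/n₂)/(z₂−z₁)
k = ln(0.299/0.169) / (3.3 − 1.9) = ln(1.769) / 1.4 = 0.5705 / 1.4 = 0.4075 km⁻¹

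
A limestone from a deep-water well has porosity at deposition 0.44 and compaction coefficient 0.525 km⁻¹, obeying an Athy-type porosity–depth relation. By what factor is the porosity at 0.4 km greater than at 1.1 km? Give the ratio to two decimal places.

φ(d₁)/φ(d₂) = e^(−c·d₁)/e^(−c·d₂) = e^{c(d₂−d₁)}
= exp(0.525 × 0.7) = exp(0.3675) = 1.4441

1.44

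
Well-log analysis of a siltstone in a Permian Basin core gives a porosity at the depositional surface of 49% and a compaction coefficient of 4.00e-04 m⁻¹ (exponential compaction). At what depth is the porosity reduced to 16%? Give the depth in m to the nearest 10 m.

2800 m

Working in km (1 km = 1000 m; k in km⁻¹ = k in m⁻¹ × 1000):
Invert Athy's law: d = ln(n₀/n) / k
d = ln(0.49/0.16) / 0.4 = ln(3.062) / 0.4 = 1.1192 / 0.4 = 2.798 km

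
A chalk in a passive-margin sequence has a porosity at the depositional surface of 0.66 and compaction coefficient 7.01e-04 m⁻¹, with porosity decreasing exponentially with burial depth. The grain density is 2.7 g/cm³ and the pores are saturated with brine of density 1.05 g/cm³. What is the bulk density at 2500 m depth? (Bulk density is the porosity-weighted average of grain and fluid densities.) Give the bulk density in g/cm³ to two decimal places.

Working in km (1 km = 1000 m; c in km⁻¹ = c in m⁻¹ × 1000):
Porosity at depth: n = 0.66·exp(−0.701×2.5) = 0.66×0.1733 = 0.1144
Bulk density: ρ_b = (1−n)ρ_g + n·ρ_f = 0.8856×2.7 + 0.1144×1.05
       = 2.391 + 0.120 = 2.511 g/cm³

2.51 g/cm³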